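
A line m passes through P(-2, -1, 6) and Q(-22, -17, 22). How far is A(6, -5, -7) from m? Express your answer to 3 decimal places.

A direction vector for m is Q − P = (-20, -16, 16).
Taking (-2, -1, 6) on m with direction v = (-20, -16, 16): w = A − (-2, -1, 6) = (8, -4, -13), and w × v = (-272, 132, -208).
Distance = |w × v| / |v| = √134672 / √912 ≈ 12.152.

12.152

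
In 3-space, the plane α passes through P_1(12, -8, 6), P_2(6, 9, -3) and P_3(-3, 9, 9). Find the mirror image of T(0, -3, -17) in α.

(24, 15, 1)

P_1P_2 = (-6, 17, -9), P_1P_3 = (-15, 17, 3); a normal to α is P_1P_2 × P_1P_3 = (204, 153, 153).
Using P_1: α has equation 204x + 153y + 153z = 2142.
λ = (n·T − d)/|n|² = (-3060 − 2142)/88434 = -1/17.
Reflection = T − 2λn = (0, -3, -17) − (-2/17)·(204, 153, 153) = (24, 15, 1).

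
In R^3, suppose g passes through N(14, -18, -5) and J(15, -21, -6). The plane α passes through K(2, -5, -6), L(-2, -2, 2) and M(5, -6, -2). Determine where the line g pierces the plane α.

A direction vector for g is J − N = (1, -3, -1).
KL = (-4, 3, 8), KM = (3, -1, 4); a normal to α is KL × KM = (20, 40, -5).
Using K: α has equation 20x + 40y - 5z = -130.
Substitute r = (14, -18, -5) + t(1, -3, -1) into the plane: -415 + (-95)t = -130, so t = -3.
Intersection: (14, -18, -5) + (-3)·(1, -3, -1) = (11, -9, -2).

(11, -9, -2)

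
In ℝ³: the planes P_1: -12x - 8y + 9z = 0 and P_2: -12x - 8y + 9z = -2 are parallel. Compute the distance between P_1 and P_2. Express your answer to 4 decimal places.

Same normal n = (-12, -8, 9) with |n| = √289; distance = |0 − (-2)| / |n| = 2/√289 ≈ 0.1176.

0.1176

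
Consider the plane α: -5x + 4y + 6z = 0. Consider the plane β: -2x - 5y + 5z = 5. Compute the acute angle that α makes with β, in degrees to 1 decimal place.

71.9

cos θ = |n₁·n₂| / (|n₁||n₂|) = |20| / (√77 · √54).
θ = arccos(0.31016) ≈ 71.9°.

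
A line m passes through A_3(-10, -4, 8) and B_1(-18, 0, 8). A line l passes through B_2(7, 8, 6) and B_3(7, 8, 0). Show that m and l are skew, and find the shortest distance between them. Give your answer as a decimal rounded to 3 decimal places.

18.336

A direction vector for m is B_1 − A_3 = (-8, 4, 0).
A direction vector for l is B_3 − B_2 = (0, 0, -6).
Common perpendicular direction n = (-8, 4, 0) × (0, 0, -6) = (-24, -48, 0).
With w = (7, 8, 6) − (-10, -4, 8) = (17, 12, -2), w · n = -984.
Since n ≠ 0 the lines are not parallel, and w · n = -984 ≠ 0 so they do not intersect; hence they are skew.
Distance = |w · n| / |n| = |-984| / √2880 ≈ 18.336.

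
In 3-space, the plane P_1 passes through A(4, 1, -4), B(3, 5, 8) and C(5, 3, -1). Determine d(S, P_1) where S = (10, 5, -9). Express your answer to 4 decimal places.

AB = (-1, 4, 12), AC = (1, 2, 3); a normal to P_1 is AB × AC = (-12, 15, -6).
Using A: P_1 has equation -12x + 15y - 6z = -9.
n·S − d = (-12)·(10) + (15)·(5) + (-6)·(-9) − (-9) = 18; |n| = √405.
Distance = |18| / √405 = 18/√405 ≈ 0.8944.

0.8944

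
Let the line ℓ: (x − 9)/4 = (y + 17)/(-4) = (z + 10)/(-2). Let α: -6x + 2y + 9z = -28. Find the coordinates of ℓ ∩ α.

ℓ has direction (4, -4, -2) through (9, -17, -10).
Substitute r = (9, -17, -10) + t(4, -4, -2) into the plane: -178 + (-50)t = -28, so t = -3.
Intersection: (9, -17, -10) + (-3)·(4, -4, -2) = (-3, -5, -4).

(-3, -5, -4)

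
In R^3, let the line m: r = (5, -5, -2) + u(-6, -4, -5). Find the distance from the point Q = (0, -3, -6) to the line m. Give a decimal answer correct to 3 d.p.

Taking (5, -5, -2) on m with direction v = (-6, -4, -5): w = Q − (5, -5, -2) = (-5, 2, -4), and w × v = (-26, -1, 32).
Distance = |w × v| / |v| = √1701 / √77 ≈ 4.700.

4.700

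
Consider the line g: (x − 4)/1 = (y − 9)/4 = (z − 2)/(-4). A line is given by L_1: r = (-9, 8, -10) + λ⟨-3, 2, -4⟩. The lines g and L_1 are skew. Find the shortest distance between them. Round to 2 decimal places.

g has direction (1, 4, -4) through (4, 9, 2).
Common perpendicular direction n = (1, 4, -4) × (-3, 2, -4) = (-8, 16, 14).
With w = (-9, 8, -10) − (4, 9, 2) = (-13, -1, -12), w · n = -80.
Distance = |w · n| / |n| = |-80| / √516 ≈ 3.52.

3.52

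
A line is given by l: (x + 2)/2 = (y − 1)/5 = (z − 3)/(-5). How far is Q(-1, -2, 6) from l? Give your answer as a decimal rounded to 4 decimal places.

2.1170

l has direction (2, 5, -5) through (-2, 1, 3).
Taking (-2, 1, 3) on l with direction v = (2, 5, -5): w = Q − (-2, 1, 3) = (1, -3, 3), and w × v = (0, 11, 11).
Distance = |w × v| / |v| = √242 / √54 ≈ 2.1170.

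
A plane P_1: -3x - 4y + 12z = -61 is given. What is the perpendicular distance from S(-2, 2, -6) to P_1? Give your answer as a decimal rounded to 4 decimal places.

1.0000

n·S − d = (-3)·(-2) + (-4)·(2) + (12)·(-6) − (-61) = -13; |n| = √169.
Distance = |-13| / √169 = 13/√169 ≈ 1.0000.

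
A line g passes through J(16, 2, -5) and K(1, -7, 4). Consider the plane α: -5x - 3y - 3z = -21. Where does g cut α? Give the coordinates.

A direction vector for g is K − J = (-15, -9, 9).
Substitute r = (16, 2, -5) + t(-15, -9, 9) into the plane: -71 + 75t = -21, so t = 2/3.
Intersection: (16, 2, -5) + (2/3)·(-15, -9, 9) = (6, -4, 1).

(6, -4, 1)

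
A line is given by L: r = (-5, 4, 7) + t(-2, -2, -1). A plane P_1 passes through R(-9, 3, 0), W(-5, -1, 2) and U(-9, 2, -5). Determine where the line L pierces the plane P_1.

RW = (4, -4, 2), RU = (0, -1, -5); a normal to P_1 is RW × RU = (22, 20, -4).
Using R: P_1 has equation 22x + 20y - 4z = -138.
Substitute r = (-5, 4, 7) + t(-2, -2, -1) into the plane: -58 + (-80)t = -138, so t = 1.
Intersection: (-5, 4, 7) + 1·(-2, -2, -1) = (-7, 2, 6).

(-7, 2, 6)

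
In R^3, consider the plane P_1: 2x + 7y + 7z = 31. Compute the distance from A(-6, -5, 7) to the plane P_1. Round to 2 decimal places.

n·A − d = (2)·(-6) + (7)·(-5) + (7)·(7) − 31 = -29; |n| = √102.
Distance = |-29| / √102 = 29/√102 ≈ 2.87.

2.87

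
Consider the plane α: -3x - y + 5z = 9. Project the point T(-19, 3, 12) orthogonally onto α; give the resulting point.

(-10, 6, -3)

Foot = T − λn with λ = (n·T − d)/|n|² = (114 − 9)/35 = 3.
Foot = (-19, 3, 12) − 3·(-3, -1, 5) = (-10, 6, -3).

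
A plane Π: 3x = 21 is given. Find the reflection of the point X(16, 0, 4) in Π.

(-2, 0, 4)

λ = (n·X − d)/|n|² = (48 − 21)/9 = 3.
Reflection = X − 2λn = (16, 0, 4) − 6·(3, 0, 0) = (-2, 0, 4).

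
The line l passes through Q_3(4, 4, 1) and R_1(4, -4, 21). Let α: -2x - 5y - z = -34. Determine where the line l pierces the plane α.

A direction vector for l is R_1 − Q_3 = (0, -8, 20).
Substitute r = (4, 4, 1) + t(0, -8, 20) into the plane: -29 + 20t = -34, so t = -1/4.
Intersection: (4, 4, 1) + (-1/4)·(0, -8, 20) = (4, 6, -4).

(4, 6, -4)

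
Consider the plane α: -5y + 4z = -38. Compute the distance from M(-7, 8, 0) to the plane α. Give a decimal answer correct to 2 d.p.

0.31

n·M − d = (0)·(-7) + (-5)·(8) + (4)·(0) − (-38) = -2; |n| = √41.
Distance = |-2| / √41 = 2/√41 ≈ 0.31.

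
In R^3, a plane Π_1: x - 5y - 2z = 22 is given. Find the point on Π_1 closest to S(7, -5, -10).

(6, 0, -8)

Foot = S − λn with λ = (n·S − d)/|n|² = (52 − 22)/30 = 1.
Foot = (7, -5, -10) − 1·(1, -5, -2) = (6, 0, -8).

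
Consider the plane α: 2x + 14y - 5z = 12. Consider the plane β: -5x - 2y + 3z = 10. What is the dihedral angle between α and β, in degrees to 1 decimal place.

cos θ = |n₁·n₂| / (|n₁||n₂|) = |-53| / (√225 · √38).
θ = arccos(0.57318) ≈ 55.0°.

55.0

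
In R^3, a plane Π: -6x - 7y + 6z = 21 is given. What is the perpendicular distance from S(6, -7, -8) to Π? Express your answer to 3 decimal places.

5.091

n·S − d = (-6)·(6) + (-7)·(-7) + (6)·(-8) − 21 = -56; |n| = √121.
Distance = |-56| / √121 = 56/√121 ≈ 5.091.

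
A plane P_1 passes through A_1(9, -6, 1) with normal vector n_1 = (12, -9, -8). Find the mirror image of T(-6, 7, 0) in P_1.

(18, -11, -16)

P_1: n_1·r = n_1·A_1 gives 12x - 9y - 8z = 154.
λ = (n·T − d)/|n|² = (-135 − 154)/289 = -1.
Reflection = T − 2λn = (-6, 7, 0) − (-2)·(12, -9, -8) = (18, -11, -16).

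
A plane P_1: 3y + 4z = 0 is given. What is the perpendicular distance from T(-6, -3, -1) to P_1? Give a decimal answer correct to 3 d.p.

2.600

n·T − d = (0)·(-6) + (3)·(-3) + (4)·(-1) − 0 = -13; |n| = √25.
Distance = |-13| / √25 = 13/√25 ≈ 2.600.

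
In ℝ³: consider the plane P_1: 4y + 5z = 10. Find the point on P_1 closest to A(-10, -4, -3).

(-10, 0, 2)

Foot = A − λn with λ = (n·A − d)/|n|² = (-31 − 10)/41 = -1.
Foot = (-10, -4, -3) − (-1)·(0, 4, 5) = (-10, 0, 2).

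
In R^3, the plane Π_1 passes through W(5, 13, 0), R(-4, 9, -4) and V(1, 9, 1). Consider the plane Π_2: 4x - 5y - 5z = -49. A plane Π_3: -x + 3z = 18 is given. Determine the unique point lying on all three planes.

WR = (-9, -4, -4), WV = (-4, -4, 1); a normal to Π_1 is WR × WV = (-20, 25, 20).
Using W: Π_1 has equation -20x + 25y + 20z = 225.
Solving the 3×3 linear system -20x + 25y + 20z = 225, 4x - 5y - 5z = -49, -x + 3z = 18 (e.g. by elimination or Cramer's rule, determinant = 25) gives (-6, 1, 4).

(-6, 1, 4)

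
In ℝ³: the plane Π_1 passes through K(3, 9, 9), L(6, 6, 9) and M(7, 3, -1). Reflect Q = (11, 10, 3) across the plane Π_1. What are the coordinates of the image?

KL = (3, -3, 0), KM = (4, -6, -10); a normal to Π_1 is KL × KM = (30, 30, -6).
Using K: Π_1 has equation 30x + 30y - 6z = 306.
λ = (n·Q − d)/|n|² = (612 − 306)/1836 = 1/6.
Reflection = Q − 2λn = (11, 10, 3) − (1/3)·(30, 30, -6) = (1, 0, 5).

(1, 0, 5)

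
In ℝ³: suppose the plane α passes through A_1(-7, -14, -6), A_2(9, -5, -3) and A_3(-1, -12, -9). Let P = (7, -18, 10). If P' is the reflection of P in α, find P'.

(-5, 6, 2)

A_1A_2 = (16, 9, 3), A_1A_3 = (6, 2, -3); a normal to α is A_1A_2 × A_1A_3 = (-33, 66, -22).
Using A_1: α has equation -33x + 66y - 22z = -561.
λ = (n·P − d)/|n|² = (-1639 − (-561))/5929 = -2/11.
Reflection = P − 2λn = (7, -18, 10) − (-4/11)·(-33, 66, -22) = (-5, 6, 2).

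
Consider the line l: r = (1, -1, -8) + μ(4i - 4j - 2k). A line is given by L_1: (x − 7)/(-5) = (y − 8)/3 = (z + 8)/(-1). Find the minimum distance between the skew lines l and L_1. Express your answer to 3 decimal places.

L_1 has direction (-5, 3, -1) through (7, 8, -8).
Common perpendicular direction n = (4, -4, -2) × (-5, 3, -1) = (10, 14, -8).
With w = (7, 8, -8) − (1, -1, -8) = (6, 9, 0), w · n = 186.
Distance = |w · n| / |n| = |186| / √360 ≈ 9.803.

9.803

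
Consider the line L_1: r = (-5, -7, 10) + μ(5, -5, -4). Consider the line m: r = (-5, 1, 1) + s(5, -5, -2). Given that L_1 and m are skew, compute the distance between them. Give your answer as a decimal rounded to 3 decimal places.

5.657

Common perpendicular direction n = (5, -5, -4) × (5, -5, -2) = (-10, -10, 0).
With w = (-5, 1, 1) − (-5, -7, 10) = (0, 8, -9), w · n = -80.
Distance = |w · n| / |n| = |-80| / √200 ≈ 5.657.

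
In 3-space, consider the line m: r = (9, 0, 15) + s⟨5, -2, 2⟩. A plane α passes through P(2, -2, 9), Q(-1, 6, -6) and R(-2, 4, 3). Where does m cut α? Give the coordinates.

(-6, 6, 9)

PQ = (-3, 8, -15), PR = (-4, 6, -6); a normal to α is PQ × PR = (42, 42, 14).
Using P: α has equation 42x + 42y + 14z = 126.
Substitute r = (9, 0, 15) + t(5, -2, 2) into the plane: 588 + 154t = 126, so t = -3.
Intersection: (9, 0, 15) + (-3)·(5, -2, 2) = (-6, 6, 9).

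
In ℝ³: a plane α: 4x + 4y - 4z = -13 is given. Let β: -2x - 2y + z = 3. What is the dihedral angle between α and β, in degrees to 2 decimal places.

cos θ = |n₁·n₂| / (|n₁||n₂|) = |-20| / (√48 · √9).
θ = arccos(0.96225) ≈ 15.79°.

15.79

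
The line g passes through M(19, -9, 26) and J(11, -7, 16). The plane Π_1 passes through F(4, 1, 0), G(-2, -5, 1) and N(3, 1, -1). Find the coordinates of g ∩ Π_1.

A direction vector for g is J − M = (-8, 2, -10).
FG = (-6, -6, 1), FN = (-1, 0, -1); a normal to Π_1 is FG × FN = (6, -7, -6).
Using F: Π_1 has equation 6x - 7y - 6z = 17.
Substitute r = (19, -9, 26) + t(-8, 2, -10) into the plane: 21 + (-2)t = 17, so t = 2.
Intersection: (19, -9, 26) + 2·(-8, 2, -10) = (3, -5, 6).

(3, -5, 6)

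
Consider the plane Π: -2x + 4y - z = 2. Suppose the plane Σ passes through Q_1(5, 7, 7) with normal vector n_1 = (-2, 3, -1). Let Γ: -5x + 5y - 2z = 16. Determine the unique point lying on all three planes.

Σ: n_1·r = n_1·Q_1 gives -2x + 3y - z = 4.
Solving the 3×3 linear system -2x + 4y - z = 2, -2x + 3y - z = 4, -5x + 5y - 2z = 16 (e.g. by elimination or Cramer's rule, determinant = 1) gives (-6, -2, 2).

(-6, -2, 2)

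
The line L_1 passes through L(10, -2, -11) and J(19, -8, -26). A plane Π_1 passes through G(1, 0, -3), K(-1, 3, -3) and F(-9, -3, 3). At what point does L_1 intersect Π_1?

(7, 0, -6)

A direction vector for L_1 is J − L = (9, -6, -15).
GK = (-2, 3, 0), GF = (-10, -3, 6); a normal to Π_1 is GK × GF = (18, 12, 36).
Using G: Π_1 has equation 18x + 12y + 36z = -90.
Substitute r = (10, -2, -11) + t(9, -6, -15) into the plane: -240 + (-450)t = -90, so t = -1/3.
Intersection: (10, -2, -11) + (-1/3)·(9, -6, -15) = (7, 0, -6).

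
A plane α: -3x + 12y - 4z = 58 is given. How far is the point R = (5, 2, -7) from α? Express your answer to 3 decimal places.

1.615

n·R − d = (-3)·(5) + (12)·(2) + (-4)·(-7) − 58 = -21; |n| = √169.
Distance = |-21| / √169 = 21/√169 ≈ 1.615.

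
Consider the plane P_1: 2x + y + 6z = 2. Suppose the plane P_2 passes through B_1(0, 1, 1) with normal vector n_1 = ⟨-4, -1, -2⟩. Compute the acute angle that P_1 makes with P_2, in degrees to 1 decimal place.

44.3

P_2: n_1·r = n_1·B_1 gives -4x - y - 2z = -3.
cos θ = |n₁·n₂| / (|n₁||n₂|) = |-21| / (√41 · √21).
θ = arccos(0.71568) ≈ 44.3°.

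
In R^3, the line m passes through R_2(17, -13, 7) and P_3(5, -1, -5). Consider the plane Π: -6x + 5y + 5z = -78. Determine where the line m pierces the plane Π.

(8, -4, -2)

A direction vector for m is P_3 − R_2 = (-12, 12, -12).
Substitute r = (17, -13, 7) + t(-12, 12, -12) into the plane: -132 + 72t = -78, so t = 3/4.
Intersection: (17, -13, 7) + (3/4)·(-12, 12, -12) = (8, -4, -2).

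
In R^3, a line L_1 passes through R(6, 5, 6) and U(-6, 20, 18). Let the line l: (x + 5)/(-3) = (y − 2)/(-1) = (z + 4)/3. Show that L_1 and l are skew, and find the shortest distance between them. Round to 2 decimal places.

A direction vector for L_1 is U − R = (-12, 15, 12).
l has direction (-3, -1, 3) through (-5, 2, -4).
Common perpendicular direction n = (-12, 15, 12) × (-3, -1, 3) = (57, 0, 57).
With w = (-5, 2, -4) − (6, 5, 6) = (-11, -3, -10), w · n = -1197.
Since n ≠ 0 the lines are not parallel, and w · n = -1197 ≠ 0 so they do not intersect; hence they are skew.
Distance = |w · n| / |n| = |-1197| / √6498 ≈ 14.85.

14.85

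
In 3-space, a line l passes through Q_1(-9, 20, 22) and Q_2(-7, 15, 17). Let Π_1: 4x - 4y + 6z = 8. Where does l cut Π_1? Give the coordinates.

(-1, 0, 2)

A direction vector for l is Q_2 − Q_1 = (2, -5, -5).
Substitute r = (-9, 20, 22) + t(2, -5, -5) into the plane: 16 + (-2)t = 8, so t = 4.
Intersection: (-9, 20, 22) + 4·(2, -5, -5) = (-1, 0, 2).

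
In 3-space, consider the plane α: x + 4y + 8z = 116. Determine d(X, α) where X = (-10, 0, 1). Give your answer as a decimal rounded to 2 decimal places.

13.11

n·X − d = (1)·(-10) + (4)·(0) + (8)·(1) − 116 = -118; |n| = √81.
Distance = |-118| / √81 = 118/√81 ≈ 13.11.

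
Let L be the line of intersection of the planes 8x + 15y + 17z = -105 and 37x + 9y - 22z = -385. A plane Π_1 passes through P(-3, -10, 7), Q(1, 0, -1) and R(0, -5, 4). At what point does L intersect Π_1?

(-5, -10, 5)

Direction of L: (8, 15, 17) × (37, 9, -22) = (-483, 805, -483).
A point on L: solving the two plane equations with x = -11 gives (-11, 0, -1).
PQ = (4, 10, -8), PR = (3, 5, -3); a normal to Π_1 is PQ × PR = (10, -12, -10).
Using P: Π_1 has equation 10x - 12y - 10z = 20.
Substitute r = (-11, 0, -1) + t(-483, 805, -483) into the plane: -100 + (-9660)t = 20, so t = -2/161.
Intersection: (-11, 0, -1) + (-2/161)·(-483, 805, -483) = (-5, -10, 5).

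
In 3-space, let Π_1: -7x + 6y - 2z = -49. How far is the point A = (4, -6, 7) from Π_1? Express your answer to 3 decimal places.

n·A − d = (-7)·(4) + (6)·(-6) + (-2)·(7) − (-49) = -29; |n| = √89.
Distance = |-29| / √89 = 29/√89 ≈ 3.074.

3.074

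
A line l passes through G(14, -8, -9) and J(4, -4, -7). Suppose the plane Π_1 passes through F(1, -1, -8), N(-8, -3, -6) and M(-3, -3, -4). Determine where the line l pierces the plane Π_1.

(-1, -2, -6)

A direction vector for l is J − G = (-10, 4, 2).
FN = (-9, -2, 2), FM = (-4, -2, 4); a normal to Π_1 is FN × FM = (-4, 28, 10).
Using F: Π_1 has equation -4x + 28y + 10z = -112.
Substitute r = (14, -8, -9) + t(-10, 4, 2) into the plane: -370 + 172t = -112, so t = 3/2.
Intersection: (14, -8, -9) + (3/2)·(-10, 4, 2) = (-1, -2, -6).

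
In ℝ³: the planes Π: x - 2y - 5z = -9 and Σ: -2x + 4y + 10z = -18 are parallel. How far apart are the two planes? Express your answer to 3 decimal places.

Rescale Σ by 1/(-2): x - 2y - 5z = 9. Then distance = |-9 − 9| / √30 ≈ 3.286.

3.286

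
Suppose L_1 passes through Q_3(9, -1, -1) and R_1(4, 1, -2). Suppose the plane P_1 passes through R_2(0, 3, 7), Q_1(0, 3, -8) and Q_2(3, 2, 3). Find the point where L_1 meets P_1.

(-6, 5, -4)

A direction vector for L_1 is R_1 − Q_3 = (-5, 2, -1).
R_2Q_1 = (0, 0, -15), R_2Q_2 = (3, -1, -4); a normal to P_1 is R_2Q_1 × R_2Q_2 = (-15, -45, 0).
Using R_2: P_1 has equation -15x - 45y = -135.
Substitute r = (9, -1, -1) + t(-5, 2, -1) into the plane: -90 + (-15)t = -135, so t = 3.
Intersection: (9, -1, -1) + 3·(-5, 2, -1) = (-6, 5, -4).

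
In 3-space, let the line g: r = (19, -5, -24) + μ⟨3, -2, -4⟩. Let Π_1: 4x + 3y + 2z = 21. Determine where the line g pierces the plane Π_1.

(7, 3, -8)

Substitute r = (19, -5, -24) + t(3, -2, -4) into the plane: 13 + (-2)t = 21, so t = -4.
Intersection: (19, -5, -24) + (-4)·(3, -2, -4) = (7, 3, -8).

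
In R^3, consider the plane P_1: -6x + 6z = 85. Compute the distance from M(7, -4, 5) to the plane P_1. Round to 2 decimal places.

n·M − d = (-6)·(7) + (0)·(-4) + (6)·(5) − 85 = -97; |n| = √72.
Distance = |-97| / √72 = 97/√72 ≈ 11.43.

11.43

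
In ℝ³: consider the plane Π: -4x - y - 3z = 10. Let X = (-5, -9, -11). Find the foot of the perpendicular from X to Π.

(3, -7, -5)

Foot = X − λn with λ = (n·X − d)/|n|² = (62 − 10)/26 = 2.
Foot = (-5, -9, -11) − 2·(-4, -1, -3) = (3, -7, -5).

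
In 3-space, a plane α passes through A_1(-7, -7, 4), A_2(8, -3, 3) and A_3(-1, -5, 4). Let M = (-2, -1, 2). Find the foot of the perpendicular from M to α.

(-1, -4, 5)

A_1A_2 = (15, 4, -1), A_1A_3 = (6, 2, 0); a normal to α is A_1A_2 × A_1A_3 = (2, -6, 6).
Using A_1: α has equation 2x - 6y + 6z = 52.
Foot = M − λn with λ = (n·M − d)/|n|² = (14 − 52)/76 = -1/2.
Foot = (-2, -1, 2) − (-1/2)·(2, -6, 6) = (-1, -4, 5).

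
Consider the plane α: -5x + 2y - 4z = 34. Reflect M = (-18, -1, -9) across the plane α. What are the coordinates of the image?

(2, -9, 7)

λ = (n·M − d)/|n|² = (124 − 34)/45 = 2.
Reflection = M − 2λn = (-18, -1, -9) − 4·(-5, 2, -4) = (2, -9, 7).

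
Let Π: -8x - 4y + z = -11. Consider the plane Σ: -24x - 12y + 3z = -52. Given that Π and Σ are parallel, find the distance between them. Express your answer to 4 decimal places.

0.7037

Rescale Σ by 1/3: -8x - 4y + z = -52/3. Then distance = |-11 − (-52/3)| / √81 ≈ 0.7037.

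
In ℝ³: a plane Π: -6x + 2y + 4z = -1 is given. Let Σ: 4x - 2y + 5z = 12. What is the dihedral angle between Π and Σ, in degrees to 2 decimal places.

80.83

cos θ = |n₁·n₂| / (|n₁||n₂|) = |-8| / (√56 · √45).
θ = arccos(0.15936) ≈ 80.83°.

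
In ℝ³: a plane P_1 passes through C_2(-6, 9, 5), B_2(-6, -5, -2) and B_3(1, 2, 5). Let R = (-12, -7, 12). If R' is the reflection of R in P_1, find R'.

C_2B_2 = (0, -14, -7), C_2B_3 = (7, -7, 0); a normal to P_1 is C_2B_2 × C_2B_3 = (-49, -49, 98).
Using C_2: P_1 has equation -49x - 49y + 98z = 343.
λ = (n·R − d)/|n|² = (2107 − 343)/14406 = 6/49.
Reflection = R − 2λn = (-12, -7, 12) − (12/49)·(-49, -49, 98) = (0, 5, -12).

(0, 5, -12)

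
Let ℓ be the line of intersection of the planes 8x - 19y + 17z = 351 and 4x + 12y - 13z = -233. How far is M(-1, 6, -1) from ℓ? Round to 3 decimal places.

18.583

Direction of ℓ: (8, -19, 17) × (4, 12, -13) = (43, 172, 172).
A point on ℓ: solving the two plane equations with x = 1 gives (1, -10, 9).
Taking (1, -10, 9) on ℓ with direction v = (43, 172, 172): w = M − (1, -10, 9) = (-2, 16, -10), and w × v = (4472, -86, -1032).
Distance = |w × v| / |v| = √21071204 / √61017 ≈ 18.583.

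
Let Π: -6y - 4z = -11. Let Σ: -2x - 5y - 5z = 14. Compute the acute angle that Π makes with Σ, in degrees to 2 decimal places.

cos θ = |n₁·n₂| / (|n₁||n₂|) = |50| / (√52 · √54).
θ = arccos(0.94356) ≈ 19.34°.

19.34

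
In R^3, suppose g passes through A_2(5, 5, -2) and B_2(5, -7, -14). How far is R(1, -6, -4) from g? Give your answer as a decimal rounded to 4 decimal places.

A direction vector for g is B_2 − A_2 = (0, -12, -12).
Taking (5, 5, -2) on g with direction v = (0, -12, -12): w = R − (5, 5, -2) = (-4, -11, -2), and w × v = (108, -48, 48).
Distance = |w × v| / |v| = √16272 / √288 ≈ 7.5166.

7.5166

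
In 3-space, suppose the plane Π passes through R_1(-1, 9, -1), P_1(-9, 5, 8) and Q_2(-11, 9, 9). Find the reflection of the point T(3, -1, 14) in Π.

R_1P_1 = (-8, -4, 9), R_1Q_2 = (-10, 0, 10); a normal to Π is R_1P_1 × R_1Q_2 = (-40, -10, -40).
Using R_1: Π has equation -40x - 10y - 40z = -10.
λ = (n·T − d)/|n|² = (-670 − (-10))/3300 = -1/5.
Reflection = T − 2λn = (3, -1, 14) − (-2/5)·(-40, -10, -40) = (-13, -5, -2).

(-13, -5, -2)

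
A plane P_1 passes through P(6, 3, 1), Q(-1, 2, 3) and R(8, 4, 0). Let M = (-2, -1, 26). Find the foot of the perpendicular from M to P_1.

PQ = (-7, -1, 2), PR = (2, 1, -1); a normal to P_1 is PQ × PR = (-1, -3, -5).
Using P: P_1 has equation -x - 3y - 5z = -20.
Foot = M − λn with λ = (n·M − d)/|n|² = (-125 − (-20))/35 = -3.
Foot = (-2, -1, 26) − (-3)·(-1, -3, -5) = (-5, -10, 11).

(-5, -10, 11)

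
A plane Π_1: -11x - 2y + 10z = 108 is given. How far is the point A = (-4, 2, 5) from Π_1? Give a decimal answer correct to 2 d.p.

1.20

n·A − d = (-11)·(-4) + (-2)·(2) + (10)·(5) − 108 = -18; |n| = √225.
Distance = |-18| / √225 = 18/√225 ≈ 1.20.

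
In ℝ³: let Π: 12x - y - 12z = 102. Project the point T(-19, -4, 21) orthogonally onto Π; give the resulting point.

(5, -6, -3)

Foot = T − λn with λ = (n·T − d)/|n|² = (-476 − 102)/289 = -2.
Foot = (-19, -4, 21) − (-2)·(12, -1, -12) = (5, -6, -3).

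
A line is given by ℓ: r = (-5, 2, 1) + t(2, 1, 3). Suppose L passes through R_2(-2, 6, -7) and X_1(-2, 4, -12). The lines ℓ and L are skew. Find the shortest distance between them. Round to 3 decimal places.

A direction vector for L is X_1 − R_2 = (0, -2, -5).
Common perpendicular direction n = (2, 1, 3) × (0, -2, -5) = (1, 10, -4).
With w = (-2, 6, -7) − (-5, 2, 1) = (3, 4, -8), w · n = 75.
Distance = |w · n| / |n| = |75| / √117 ≈ 6.934.

6.934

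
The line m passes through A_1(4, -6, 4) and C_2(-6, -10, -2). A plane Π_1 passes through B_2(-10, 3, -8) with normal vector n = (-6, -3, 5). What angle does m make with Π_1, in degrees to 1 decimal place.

24.0

A direction vector for m is C_2 − A_1 = (-10, -4, -6).
Π_1: n·r = n·B_2 gives -6x - 3y + 5z = 11.
sin θ = |n·v| / (|n||v|) = |42| / (√70 · √152) = 0.40717.
θ ≈ 24.0°.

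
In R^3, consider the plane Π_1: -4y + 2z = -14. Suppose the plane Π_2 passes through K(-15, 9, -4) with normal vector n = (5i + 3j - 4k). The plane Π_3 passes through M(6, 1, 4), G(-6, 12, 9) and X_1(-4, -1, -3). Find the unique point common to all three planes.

(-10, 2, -3)

Π_2: n·r = n·K gives 5x + 3y - 4z = -32.
MG = (-12, 11, 5), MX_1 = (-10, -2, -7); a normal to Π_3 is MG × MX_1 = (-67, -134, 134).
Using M: Π_3 has equation -67x - 134y + 134z = 0.
Solving the 3×3 linear system -4y + 2z = -14, 5x + 3y - 4z = -32, -67x - 134y + 134z = 0 (e.g. by elimination or Cramer's rule, determinant = 670) gives (-10, 2, -3).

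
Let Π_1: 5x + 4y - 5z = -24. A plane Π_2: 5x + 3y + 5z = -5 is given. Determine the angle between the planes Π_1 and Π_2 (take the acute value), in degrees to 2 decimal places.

cos θ = |n₁·n₂| / (|n₁||n₂|) = |12| / (√66 · √59).
θ = arccos(0.19230) ≈ 78.91°.

78.91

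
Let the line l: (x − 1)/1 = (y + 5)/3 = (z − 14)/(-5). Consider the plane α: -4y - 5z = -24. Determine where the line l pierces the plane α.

l has direction (1, 3, -5) through (1, -5, 14).
Substitute r = (1, -5, 14) + t(1, 3, -5) into the plane: -50 + 13t = -24, so t = 2.
Intersection: (1, -5, 14) + 2·(1, 3, -5) = (3, 1, 4).

(3, 1, 4)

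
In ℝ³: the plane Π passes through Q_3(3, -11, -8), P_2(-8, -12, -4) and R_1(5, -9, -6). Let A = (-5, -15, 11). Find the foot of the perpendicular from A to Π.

Q_3P_2 = (-11, -1, 4), Q_3R_1 = (2, 2, 2); a normal to Π is Q_3P_2 × Q_3R_1 = (-10, 30, -20).
Using Q_3: Π has equation -10x + 30y - 20z = -200.
Foot = A − λn with λ = (n·A − d)/|n|² = (-620 − (-200))/1400 = -3/10.
Foot = (-5, -15, 11) − (-3/10)·(-10, 30, -20) = (-8, -6, 5).

(-8, -6, 5)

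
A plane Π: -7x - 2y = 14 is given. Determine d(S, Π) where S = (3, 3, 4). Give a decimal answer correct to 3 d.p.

n·S − d = (-7)·(3) + (-2)·(3) + (0)·(4) − 14 = -41; |n| = √53.
Distance = |-41| / √53 = 41/√53 ≈ 5.632.

5.632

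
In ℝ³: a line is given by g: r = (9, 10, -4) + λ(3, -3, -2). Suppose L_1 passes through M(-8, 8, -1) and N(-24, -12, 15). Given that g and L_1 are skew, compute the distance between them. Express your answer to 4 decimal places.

8.5860

A direction vector for L_1 is N − M = (-16, -20, 16).
Common perpendicular direction n = (3, -3, -2) × (-16, -20, 16) = (-88, -16, -108).
With w = (-8, 8, -1) − (9, 10, -4) = (-17, -2, 3), w · n = 1204.
Distance = |w · n| / |n| = |1204| / √19664 ≈ 8.5860.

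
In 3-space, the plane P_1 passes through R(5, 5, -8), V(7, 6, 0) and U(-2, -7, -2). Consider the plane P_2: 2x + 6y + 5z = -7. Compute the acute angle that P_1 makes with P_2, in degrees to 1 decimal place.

RV = (2, 1, 8), RU = (-7, -12, 6); a normal to P_1 is RV × RU = (102, -68, -17).
Using R: P_1 has equation 102x - 68y - 17z = 306.
cos θ = |n₁·n₂| / (|n₁||n₂|) = |-289| / (√15317 · √65).
θ = arccos(0.28964) ≈ 73.2°.

73.2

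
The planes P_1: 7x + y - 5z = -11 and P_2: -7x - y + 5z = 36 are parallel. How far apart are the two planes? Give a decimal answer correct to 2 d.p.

2.89

Rescale P_2 by 1/(-1): 7x + y - 5z = -36. Then distance = |-11 − (-36)| / √75 ≈ 2.89.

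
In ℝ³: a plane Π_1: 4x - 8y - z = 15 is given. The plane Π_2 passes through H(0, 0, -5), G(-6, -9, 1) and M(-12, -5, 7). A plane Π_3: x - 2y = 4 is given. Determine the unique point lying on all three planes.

HG = (-6, -9, 6), HM = (-12, -5, 12); a normal to Π_2 is HG × HM = (-78, 0, -78).
Using H: Π_2 has equation -78x - 78z = 390.
Solving the 3×3 linear system 4x - 8y - z = 15, -78x - 78z = 390, x - 2y = 4 (e.g. by elimination or Cramer's rule, determinant = -156) gives (-6, -5, 1).

(-6, -5, 1)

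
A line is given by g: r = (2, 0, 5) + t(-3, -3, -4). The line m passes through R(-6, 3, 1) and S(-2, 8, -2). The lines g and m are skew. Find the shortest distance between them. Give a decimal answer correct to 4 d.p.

7.6811

A direction vector for m is S − R = (4, 5, -3).
Common perpendicular direction n = (-3, -3, -4) × (4, 5, -3) = (29, -25, -3).
With w = (-6, 3, 1) − (2, 0, 5) = (-8, 3, -4), w · n = -295.
Distance = |w · n| / |n| = |-295| / √1475 ≈ 7.6811.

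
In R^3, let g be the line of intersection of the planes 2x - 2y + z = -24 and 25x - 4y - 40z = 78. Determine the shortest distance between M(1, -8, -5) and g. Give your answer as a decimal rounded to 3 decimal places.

Direction of g: (2, -2, 1) × (25, -4, -40) = (84, 105, 42).
A point on g: solving the two plane equations with x = -6 gives (-6, 3, -6).
Taking (-6, 3, -6) on g with direction v = (84, 105, 42): w = M − (-6, 3, -6) = (7, -11, 1), and w × v = (-567, -210, 1659).
Distance = |w × v| / |v| = √3117870 / √19845 ≈ 12.534.

12.534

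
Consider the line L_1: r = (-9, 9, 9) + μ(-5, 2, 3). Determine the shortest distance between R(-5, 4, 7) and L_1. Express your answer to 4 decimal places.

3.3007

Taking (-9, 9, 9) on L_1 with direction v = (-5, 2, 3): w = R − (-9, 9, 9) = (4, -5, -2), and w × v = (-11, -2, -17).
Distance = |w × v| / |v| = √414 / √38 ≈ 3.3007.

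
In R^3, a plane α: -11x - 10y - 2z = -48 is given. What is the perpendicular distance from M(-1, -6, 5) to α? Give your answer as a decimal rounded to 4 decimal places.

7.2667

n·M − d = (-11)·(-1) + (-10)·(-6) + (-2)·(5) − (-48) = 109; |n| = √225.
Distance = |109| / √225 = 109/√225 ≈ 7.2667.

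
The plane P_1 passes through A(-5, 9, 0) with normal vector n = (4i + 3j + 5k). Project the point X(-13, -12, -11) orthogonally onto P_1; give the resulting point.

P_1: n·r = n·A gives 4x + 3y + 5z = 7.
Foot = X − λn with λ = (n·X − d)/|n|² = (-143 − 7)/50 = -3.
Foot = (-13, -12, -11) − (-3)·(4, 3, 5) = (-1, -3, 4).

(-1, -3, 4)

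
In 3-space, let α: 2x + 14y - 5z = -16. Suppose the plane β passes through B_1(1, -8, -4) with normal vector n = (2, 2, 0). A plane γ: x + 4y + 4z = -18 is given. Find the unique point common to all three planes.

(-6, -1, -2)

β: n·r = n·B_1 gives 2x + 2y = -14.
Solving the 3×3 linear system 2x + 14y - 5z = -16, 2x + 2y = -14, x + 4y + 4z = -18 (e.g. by elimination or Cramer's rule, determinant = -126) gives (-6, -1, -2).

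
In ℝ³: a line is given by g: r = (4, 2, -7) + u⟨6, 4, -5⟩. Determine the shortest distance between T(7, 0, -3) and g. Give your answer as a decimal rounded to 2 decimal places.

Taking (4, 2, -7) on g with direction v = (6, 4, -5): w = T − (4, 2, -7) = (3, -2, 4), and w × v = (-6, 39, 24).
Distance = |w × v| / |v| = √2133 / √77 ≈ 5.26.

5.26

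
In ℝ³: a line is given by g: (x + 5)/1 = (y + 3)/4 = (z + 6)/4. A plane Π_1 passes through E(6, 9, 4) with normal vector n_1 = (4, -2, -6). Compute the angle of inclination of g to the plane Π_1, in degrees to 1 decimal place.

g has direction (1, 4, 4) through (-5, -3, -6).
Π_1: n_1·r = n_1·E gives 4x - 2y - 6z = -18.
sin θ = |n·v| / (|n||v|) = |-28| / (√56 · √33) = 0.65134.
θ ≈ 40.6°.

40.6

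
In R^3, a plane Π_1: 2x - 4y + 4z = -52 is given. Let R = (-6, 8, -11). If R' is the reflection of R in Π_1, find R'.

λ = (n·R − d)/|n|² = (-88 − (-52))/36 = -1.
Reflection = R − 2λn = (-6, 8, -11) − (-2)·(2, -4, 4) = (-2, 0, -3).

(-2, 0, -3)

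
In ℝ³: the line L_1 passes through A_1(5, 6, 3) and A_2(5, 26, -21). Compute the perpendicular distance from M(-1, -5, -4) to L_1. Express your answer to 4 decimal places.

A direction vector for L_1 is A_2 − A_1 = (0, 20, -24).
Taking (5, 6, 3) on L_1 with direction v = (0, 20, -24): w = M − (5, 6, 3) = (-6, -11, -7), and w × v = (404, -144, -120).
Distance = |w × v| / |v| = √198352 / √976 ≈ 14.2559.

14.2559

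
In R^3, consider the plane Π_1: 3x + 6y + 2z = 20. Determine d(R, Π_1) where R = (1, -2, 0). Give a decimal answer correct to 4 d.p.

n·R − d = (3)·(1) + (6)·(-2) + (2)·(0) − 20 = -29; |n| = √49.
Distance = |-29| / √49 = 29/√49 ≈ 4.1429.

4.1429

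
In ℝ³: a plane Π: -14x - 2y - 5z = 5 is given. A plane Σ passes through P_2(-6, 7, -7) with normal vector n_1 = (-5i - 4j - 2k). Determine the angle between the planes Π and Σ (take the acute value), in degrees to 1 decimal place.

29.0

Σ: n_1·r = n_1·P_2 gives -5x - 4y - 2z = 16.
cos θ = |n₁·n₂| / (|n₁||n₂|) = |88| / (√225 · √45).
θ = arccos(0.87455) ≈ 29.0°.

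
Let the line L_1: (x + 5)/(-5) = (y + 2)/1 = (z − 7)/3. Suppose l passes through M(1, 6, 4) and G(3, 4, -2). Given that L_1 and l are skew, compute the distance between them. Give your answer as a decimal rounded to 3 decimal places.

8.538

L_1 has direction (-5, 1, 3) through (-5, -2, 7).
A direction vector for l is G − M = (2, -2, -6).
Common perpendicular direction n = (-5, 1, 3) × (2, -2, -6) = (0, -24, 8).
With w = (1, 6, 4) − (-5, -2, 7) = (6, 8, -3), w · n = -216.
Distance = |w · n| / |n| = |-216| / √640 ≈ 8.538.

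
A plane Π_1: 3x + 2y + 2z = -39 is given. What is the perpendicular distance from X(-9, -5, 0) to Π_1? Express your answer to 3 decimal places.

0.485

n·X − d = (3)·(-9) + (2)·(-5) + (2)·(0) − (-39) = 2; |n| = √17.
Distance = |2| / √17 = 2/√17 ≈ 0.485.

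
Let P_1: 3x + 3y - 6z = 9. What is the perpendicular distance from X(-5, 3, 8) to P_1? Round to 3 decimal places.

8.573

n·X − d = (3)·(-5) + (3)·(3) + (-6)·(8) − 9 = -63; |n| = √54.
Distance = |-63| / √54 = 63/√54 ≈ 8.573.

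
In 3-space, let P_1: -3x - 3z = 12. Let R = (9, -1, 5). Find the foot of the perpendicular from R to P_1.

(0, -1, -4)

Foot = R − λn with λ = (n·R − d)/|n|² = (-42 − 12)/18 = -3.
Foot = (9, -1, 5) − (-3)·(-3, 0, -3) = (0, -1, -4).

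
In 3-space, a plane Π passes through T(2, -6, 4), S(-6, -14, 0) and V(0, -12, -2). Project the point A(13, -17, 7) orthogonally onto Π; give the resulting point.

TS = (-8, -8, -4), TV = (-2, -6, -6); a normal to Π is TS × TV = (24, -40, 32).
Using T: Π has equation 24x - 40y + 32z = 416.
Foot = A − λn with λ = (n·A − d)/|n|² = (1216 − 416)/3200 = 1/4.
Foot = (13, -17, 7) − (1/4)·(24, -40, 32) = (7, -7, -1).

(7, -7, -1)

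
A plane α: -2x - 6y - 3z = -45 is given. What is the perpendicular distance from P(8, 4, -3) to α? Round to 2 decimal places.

2.00

n·P − d = (-2)·(8) + (-6)·(4) + (-3)·(-3) − (-45) = 14; |n| = √49.
Distance = |14| / √49 = 14/√49 ≈ 2.00.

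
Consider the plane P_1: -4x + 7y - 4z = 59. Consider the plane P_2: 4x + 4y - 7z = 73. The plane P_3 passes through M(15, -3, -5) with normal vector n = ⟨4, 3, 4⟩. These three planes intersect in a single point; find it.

(4, 9, -3)

P_3: n·r = n·M gives 4x + 3y + 4z = 31.
Solving the 3×3 linear system -4x + 7y - 4z = 59, 4x + 4y - 7z = 73, 4x + 3y + 4z = 31 (e.g. by elimination or Cramer's rule, determinant = -440) gives (4, 9, -3).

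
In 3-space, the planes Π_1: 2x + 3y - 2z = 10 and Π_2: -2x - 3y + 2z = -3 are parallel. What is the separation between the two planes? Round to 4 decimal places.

1.6977

Rescale Π_2 by 1/(-1): 2x + 3y - 2z = 3. Then distance = |10 − 3| / √17 ≈ 1.6977.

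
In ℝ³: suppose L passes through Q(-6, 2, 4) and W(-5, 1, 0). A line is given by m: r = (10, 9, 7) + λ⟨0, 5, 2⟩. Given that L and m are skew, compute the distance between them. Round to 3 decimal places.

A direction vector for L is W − Q = (1, -1, -4).
Common perpendicular direction n = (1, -1, -4) × (0, 5, 2) = (18, -2, 5).
With w = (10, 9, 7) − (-6, 2, 4) = (16, 7, 3), w · n = 289.
Distance = |w · n| / |n| = |289| / √353 ≈ 15.382.

15.382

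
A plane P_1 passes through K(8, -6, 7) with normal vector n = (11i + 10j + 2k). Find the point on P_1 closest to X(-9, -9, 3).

P_1: n·r = n·K gives 11x + 10y + 2z = 42.
Foot = X − λn with λ = (n·X − d)/|n|² = (-183 − 42)/225 = -1.
Foot = (-9, -9, 3) − (-1)·(11, 10, 2) = (2, 1, 5).

(2, 1, 5)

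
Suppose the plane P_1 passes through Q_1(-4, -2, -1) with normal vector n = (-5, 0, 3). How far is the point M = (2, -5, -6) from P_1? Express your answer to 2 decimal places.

7.72

P_1: n·r = n·Q_1 gives -5x + 3z = 17.
n·M − d = (-5)·(2) + (0)·(-5) + (3)·(-6) − 17 = -45; |n| = √34.
Distance = |-45| / √34 = 45/√34 ≈ 7.72.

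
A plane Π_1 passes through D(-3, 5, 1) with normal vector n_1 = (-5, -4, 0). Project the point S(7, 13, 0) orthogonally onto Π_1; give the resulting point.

Π_1: n_1·r = n_1·D gives -5x - 4y = -5.
Foot = S − λn with λ = (n·S − d)/|n|² = (-87 − (-5))/41 = -2.
Foot = (7, 13, 0) − (-2)·(-5, -4, 0) = (-3, 5, 0).

(-3, 5, 0)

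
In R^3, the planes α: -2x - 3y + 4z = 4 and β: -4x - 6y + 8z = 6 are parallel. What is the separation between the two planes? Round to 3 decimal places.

Rescale β by 1/2: -2x - 3y + 4z = 3. Then distance = |4 − 3| / √29 ≈ 0.186.

0.186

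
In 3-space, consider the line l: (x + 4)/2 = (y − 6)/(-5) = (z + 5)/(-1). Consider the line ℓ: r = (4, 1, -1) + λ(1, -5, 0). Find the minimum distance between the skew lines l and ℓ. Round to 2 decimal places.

7.70

l has direction (2, -5, -1) through (-4, 6, -5).
Common perpendicular direction n = (2, -5, -1) × (1, -5, 0) = (-5, -1, -5).
With w = (4, 1, -1) − (-4, 6, -5) = (8, -5, 4), w · n = -55.
Distance = |w · n| / |n| = |-55| / √51 ≈ 7.70.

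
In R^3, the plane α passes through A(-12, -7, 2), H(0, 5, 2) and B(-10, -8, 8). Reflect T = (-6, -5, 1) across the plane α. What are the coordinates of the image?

(-10, -1, 3)

AH = (12, 12, 0), AB = (2, -1, 6); a normal to α is AH × AB = (72, -72, -36).
Using A: α has equation 72x - 72y - 36z = -432.
λ = (n·T − d)/|n|² = (-108 − (-432))/11664 = 1/36.
Reflection = T − 2λn = (-6, -5, 1) − (1/18)·(72, -72, -36) = (-10, -1, 3).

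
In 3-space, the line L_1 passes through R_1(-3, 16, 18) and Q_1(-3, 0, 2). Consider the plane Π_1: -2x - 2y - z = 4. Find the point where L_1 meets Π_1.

A direction vector for L_1 is Q_1 − R_1 = (0, -16, -16).
Substitute r = (-3, 16, 18) + t(0, -16, -16) into the plane: -44 + 48t = 4, so t = 1.
Intersection: (-3, 16, 18) + 1·(0, -16, -16) = (-3, 0, 2).

(-3, 0, 2)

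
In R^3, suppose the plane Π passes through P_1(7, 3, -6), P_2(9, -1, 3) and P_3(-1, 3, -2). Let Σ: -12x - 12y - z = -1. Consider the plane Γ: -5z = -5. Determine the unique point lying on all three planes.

(-2, 2, 1)

P_1P_2 = (2, -4, 9), P_1P_3 = (-8, 0, 4); a normal to Π is P_1P_2 × P_1P_3 = (-16, -80, -32).
Using P_1: Π has equation -16x - 80y - 32z = -160.
Solving the 3×3 linear system -16x - 80y - 32z = -160, -12x - 12y - z = -1, -5z = -5 (e.g. by elimination or Cramer's rule, determinant = 3840) gives (-2, 2, 1).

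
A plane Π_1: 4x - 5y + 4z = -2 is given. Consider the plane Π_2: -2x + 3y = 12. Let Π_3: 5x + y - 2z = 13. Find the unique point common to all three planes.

(3, 6, 4)

Solving the 3×3 linear system 4x - 5y + 4z = -2, -2x + 3y = 12, 5x + y - 2z = 13 (e.g. by elimination or Cramer's rule, determinant = -72) gives (3, 6, 4).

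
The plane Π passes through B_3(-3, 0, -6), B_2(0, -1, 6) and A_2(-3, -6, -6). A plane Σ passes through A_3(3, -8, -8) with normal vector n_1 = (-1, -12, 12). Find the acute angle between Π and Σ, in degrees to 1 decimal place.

76.8

B_3B_2 = (3, -1, 12), B_3A_2 = (0, -6, 0); a normal to Π is B_3B_2 × B_3A_2 = (72, 0, -18).
Using B_3: Π has equation 72x - 18z = -108.
Σ: n_1·r = n_1·A_3 gives -x - 12y + 12z = -3.
cos θ = |n₁·n₂| / (|n₁||n₂|) = |-288| / (√5508 · √289).
θ = arccos(0.22827) ≈ 76.8°.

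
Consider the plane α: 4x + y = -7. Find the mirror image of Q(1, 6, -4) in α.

λ = (n·Q − d)/|n|² = (10 − (-7))/17 = 1.
Reflection = Q − 2λn = (1, 6, -4) − 2·(4, 1, 0) = (-7, 4, -4).

(-7, 4, -4)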